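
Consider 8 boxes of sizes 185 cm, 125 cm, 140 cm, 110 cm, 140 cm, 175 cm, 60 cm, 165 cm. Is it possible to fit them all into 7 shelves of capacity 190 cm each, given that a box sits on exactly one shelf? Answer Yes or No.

A valid assignment using 7 shelves:
  shelf 1: 185 = 185
  shelf 2: 175 = 175
  shelf 3: 165 = 165
  shelf 4: 140 = 140
  shelf 5: 140 = 140
  shelf 6: 125 + 60 = 185
  shelf 7: 110 = 110
Every load is within 190 cm, so 7 shelves suffice.

Yes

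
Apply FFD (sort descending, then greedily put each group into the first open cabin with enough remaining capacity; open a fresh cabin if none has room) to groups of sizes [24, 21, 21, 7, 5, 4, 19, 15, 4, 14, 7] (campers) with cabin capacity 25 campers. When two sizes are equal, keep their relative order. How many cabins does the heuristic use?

Sorted descending: 24, 21, 21, 19, 15, 14, 7, 7, 5, 4, 4.
  24 → cabin 1 (new)  [load 24/25]
  21 → cabin 2 (new)  [load 21/25]
  21 → cabin 3 (new)  [load 21/25]
  19 → cabin 4 (new)  [load 19/25]
  15 → cabin 5 (new)  [load 15/25]
  14 → cabin 6 (new)  [load 14/25]
  7 → cabin 5  [load 22/25]
  7 → cabin 6  [load 21/25]
  5 → cabin 4  [load 24/25]
  4 → cabin 2  [load 25/25]
  4 → cabin 3  [load 25/25]
6 cabins opened.

6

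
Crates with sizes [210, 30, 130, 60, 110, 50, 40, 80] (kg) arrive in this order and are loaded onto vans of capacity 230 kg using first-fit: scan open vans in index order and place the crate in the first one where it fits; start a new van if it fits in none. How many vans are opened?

4

  210 → van 1 (new)  [load 210/230]
  30 → van 2 (new)  [load 30/230]
  130 → van 2  [load 160/230]
  60 → van 2  [load 220/230]
  110 → van 3 (new)  [load 110/230]
  50 → van 3  [load 160/230]
  40 → van 3  [load 200/230]
  80 → van 4 (new)  [load 80/230]
4 vans opened.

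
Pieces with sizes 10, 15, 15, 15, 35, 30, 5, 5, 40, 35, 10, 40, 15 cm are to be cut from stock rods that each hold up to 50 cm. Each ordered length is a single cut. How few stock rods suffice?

Total = 40 + 40 + 35 + 35 + 30 + 15 + 15 + 15 + 15 + 10 + 10 + 5 + 5 = 270 cm.
Lower bound: ⌈270/50⌉ = 6 stock rods.
A packing using 6 stock rods:
  stock rod 1: 40 + 10 = 50
  stock rod 2: 40 + 10 = 50
  stock rod 3: 35 + 15 = 50
  stock rod 4: 35 + 15 = 50
  stock rod 5: 30 + 15 + 5 = 50
  stock rod 6: 15 + 5 = 20
This matches the lower bound, so 6 is optimal.

6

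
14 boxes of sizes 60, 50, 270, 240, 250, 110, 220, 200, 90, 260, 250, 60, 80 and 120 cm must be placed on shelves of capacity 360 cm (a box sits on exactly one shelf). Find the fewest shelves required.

Total = 270 + 260 + 250 + 250 + 240 + 220 + 200 + 120 + 110 + 90 + 80 + 60 + 60 + 50 = 2260 cm.
Lower bound: ⌈2260/360⌉ = 7 shelves.
A packing using 7 shelves:
  shelf 1: 270 + 90 = 360
  shelf 2: 260 + 80 = 340
  shelf 3: 250 + 110 = 360
  shelf 4: 250 + 60 + 50 = 360
  shelf 5: 240 + 120 = 360
  shelf 6: 220 + 60 = 280
  shelf 7: 200 = 200
This matches the lower bound, so 7 is optimal.

7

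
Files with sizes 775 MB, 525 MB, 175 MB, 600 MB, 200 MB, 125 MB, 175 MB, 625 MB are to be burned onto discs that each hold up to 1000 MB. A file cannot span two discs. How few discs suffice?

Total = 775 + 625 + 600 + 525 + 200 + 175 + 175 + 125 = 3200 MB.
Lower bound: ⌈3200/1000⌉ = 4 discs.
A packing using 4 discs:
  disc 1: 775 + 200 = 975
  disc 2: 625 + 175 + 175 = 975
  disc 3: 600 + 125 = 725
  disc 4: 525 = 525
This matches the lower bound, so 4 is optimal.

4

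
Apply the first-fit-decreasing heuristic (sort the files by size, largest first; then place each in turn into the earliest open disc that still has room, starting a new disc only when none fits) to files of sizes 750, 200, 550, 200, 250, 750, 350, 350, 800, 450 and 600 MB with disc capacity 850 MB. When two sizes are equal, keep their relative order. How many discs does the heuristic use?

Sorted descending: 800, 750, 750, 600, 550, 450, 350, 350, 250, 200, 200.
  800 → disc 1 (new)  [load 800/850]
  750 → disc 2 (new)  [load 750/850]
  750 → disc 3 (new)  [load 750/850]
  600 → disc 4 (new)  [load 600/850]
  550 → disc 5 (new)  [load 550/850]
  450 → disc 6 (new)  [load 450/850]
  350 → disc 6  [load 800/850]
  350 → disc 7 (new)  [load 350/850]
  250 → disc 4  [load 850/850]
  200 → disc 5  [load 750/850]
  200 → disc 7  [load 550/850]
7 discs opened.

7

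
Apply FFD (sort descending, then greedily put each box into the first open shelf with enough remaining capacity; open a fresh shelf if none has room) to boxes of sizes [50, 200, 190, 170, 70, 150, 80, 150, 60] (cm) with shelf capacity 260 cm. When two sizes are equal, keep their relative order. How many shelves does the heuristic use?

5

Sorted descending: 200, 190, 170, 150, 150, 80, 70, 60, 50.
  200 → shelf 1 (new)  [load 200/260]
  190 → shelf 2 (new)  [load 190/260]
  170 → shelf 3 (new)  [load 170/260]
  150 → shelf 4 (new)  [load 150/260]
  150 → shelf 5 (new)  [load 150/260]
  80 → shelf 3  [load 250/260]
  70 → shelf 2  [load 260/260]
  60 → shelf 1  [load 260/260]
  50 → shelf 4  [load 200/260]
5 shelves opened.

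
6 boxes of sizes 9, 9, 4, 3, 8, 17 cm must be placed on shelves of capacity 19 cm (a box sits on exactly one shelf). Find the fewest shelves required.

Total = 17 + 9 + 9 + 8 + 4 + 3 = 50 cm.
Lower bound: ⌈50/19⌉ = 3 shelves.
A packing using 3 shelves:
  shelf 1: 17 = 17
  shelf 2: 9 + 9 = 18
  shelf 3: 8 + 4 + 3 = 15
This matches the lower bound, so 3 is optimal.

3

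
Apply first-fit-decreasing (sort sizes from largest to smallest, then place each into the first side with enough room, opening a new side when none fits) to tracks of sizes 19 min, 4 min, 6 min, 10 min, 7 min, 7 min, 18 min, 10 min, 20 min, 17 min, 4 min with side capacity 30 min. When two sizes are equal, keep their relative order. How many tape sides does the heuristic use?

Sorted descending: 20, 19, 18, 17, 10, 10, 7, 7, 6, 4, 4.
  20 → side 1 (new)  [load 20/30]
  19 → side 2 (new)  [load 19/30]
  18 → side 3 (new)  [load 18/30]
  17 → side 4 (new)  [load 17/30]
  10 → side 1  [load 30/30]
  10 → side 2  [load 29/30]
  7 → side 3  [load 25/30]
  7 → side 4  [load 24/30]
  6 → side 4  [load 30/30]
  4 → side 3  [load 29/30]
  4 → side 5 (new)  [load 4/30]
5 tape sides opened.

5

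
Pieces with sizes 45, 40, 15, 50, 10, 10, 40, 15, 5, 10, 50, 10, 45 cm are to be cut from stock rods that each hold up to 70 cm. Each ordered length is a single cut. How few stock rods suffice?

Total = 50 + 50 + 45 + 45 + 40 + 40 + 15 + 15 + 10 + 10 + 10 + 10 + 5 = 345 cm.
Lower bound: ⌈345/70⌉ = 5 stock rods.
Also, 6 pieces each exceed 35 cm, and no two of those can share a stock rod, so at least 6 stock rods are needed.
A packing using 6 stock rods:
  stock rod 1: 50 + 15 + 5 = 70
  stock rod 2: 50 + 15 = 65
  stock rod 3: 45 + 10 + 10 = 65
  stock rod 4: 45 + 10 + 10 = 65
  stock rod 5: 40 = 40
  stock rod 6: 40 = 40
This matches the lower bound, so 6 is optimal.

6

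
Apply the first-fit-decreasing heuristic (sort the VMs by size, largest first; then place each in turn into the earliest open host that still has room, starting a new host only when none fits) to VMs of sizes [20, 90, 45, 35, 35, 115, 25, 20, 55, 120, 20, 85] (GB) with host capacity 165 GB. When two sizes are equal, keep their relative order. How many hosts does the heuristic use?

Sorted descending: 120, 115, 90, 85, 55, 45, 35, 35, 25, 20, 20, 20.
  120 → host 1 (new)  [load 120/165]
  115 → host 2 (new)  [load 115/165]
  90 → host 3 (new)  [load 90/165]
  85 → host 4 (new)  [load 85/165]
  55 → host 3  [load 145/165]
  45 → host 1  [load 165/165]
  35 → host 2  [load 150/165]
  35 → host 4  [load 120/165]
  25 → host 4  [load 145/165]
  20 → host 3  [load 165/165]
  20 → host 4  [load 165/165]
  20 → host 5 (new)  [load 20/165]
5 hosts opened.

5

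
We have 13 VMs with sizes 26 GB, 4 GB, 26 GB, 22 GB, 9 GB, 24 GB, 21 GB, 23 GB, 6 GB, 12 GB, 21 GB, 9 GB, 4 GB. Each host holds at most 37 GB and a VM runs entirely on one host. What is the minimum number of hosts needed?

Total = 26 + 26 + 24 + 23 + 22 + 21 + 21 + 12 + 9 + 9 + 6 + 4 + 4 = 207 GB.
Lower bound: ⌈207/37⌉ = 6 hosts.
Also, 7 VMs each exceed 37/2 GB, and no two of those can share a host, so at least 7 hosts are needed.
A packing using 7 hosts:
  host 1: 26 + 9 = 35
  host 2: 26 + 9 = 35
  host 3: 24 + 12 = 36
  host 4: 23 + 6 + 4 + 4 = 37
  host 5: 22 = 22
  host 6: 21 = 21
  host 7: 21 = 21
This matches the lower bound, so 7 is optimal.

7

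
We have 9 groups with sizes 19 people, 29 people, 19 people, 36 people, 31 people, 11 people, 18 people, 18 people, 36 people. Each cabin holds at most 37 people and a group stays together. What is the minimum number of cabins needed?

7

Total = 36 + 36 + 31 + 29 + 19 + 19 + 18 + 18 + 11 = 217 people.
Lower bound: ⌈217/37⌉ = 6 cabins.
A packing using 7 cabins:
  cabin 1: 36 = 36
  cabin 2: 36 = 36
  cabin 3: 31 = 31
  cabin 4: 29 = 29
  cabin 5: 19 + 18 = 37
  cabin 6: 19 + 18 = 37
  cabin 7: 11 = 11
No arrangement into 6 cabins stays within capacity, so 7 is optimal.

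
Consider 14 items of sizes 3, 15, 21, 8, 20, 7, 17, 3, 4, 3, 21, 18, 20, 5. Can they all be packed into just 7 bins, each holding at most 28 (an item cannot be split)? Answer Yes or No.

Yes

A valid assignment using 7 bins:
  bin 1: 21 + 7 = 28
  bin 2: 21 + 5 = 26
  bin 3: 20 + 8 = 28
  bin 4: 20 + 4 + 3 = 27
  bin 5: 18 + 3 + 3 = 24
  bin 6: 17 = 17
  bin 7: 15 = 15
Every load is within 28, so 7 bins suffice.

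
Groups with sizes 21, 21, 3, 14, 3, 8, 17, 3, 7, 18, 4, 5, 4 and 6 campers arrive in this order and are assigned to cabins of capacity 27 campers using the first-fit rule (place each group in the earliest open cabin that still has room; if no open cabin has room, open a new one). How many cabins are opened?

  21 → cabin 1 (new)  [load 21/27]
  21 → cabin 2 (new)  [load 21/27]
  3 → cabin 1  [load 24/27]
  14 → cabin 3 (new)  [load 14/27]
  3 → cabin 1  [load 27/27]
  8 → cabin 3  [load 22/27]
  17 → cabin 4 (new)  [load 17/27]
  3 → cabin 2  [load 24/27]
  7 → cabin 4  [load 24/27]
  18 → cabin 5 (new)  [load 18/27]
  4 → cabin 3  [load 26/27]
  5 → cabin 5  [load 23/27]
  4 → cabin 5  [load 27/27]
  6 → cabin 6 (new)  [load 6/27]
6 cabins opened.

6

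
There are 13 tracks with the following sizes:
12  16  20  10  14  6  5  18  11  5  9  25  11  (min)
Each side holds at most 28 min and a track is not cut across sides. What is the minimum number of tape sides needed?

6

Total = 25 + 20 + 18 + 16 + 14 + 12 + 11 + 11 + 10 + 9 + 6 + 5 + 5 = 162 min.
Lower bound: ⌈162/28⌉ = 6 tape sides.
A packing using 6 tape sides:
  side 1: 25 = 25
  side 2: 20 + 6 = 26
  side 3: 18 + 10 = 28
  side 4: 16 + 12 = 28
  side 5: 14 + 9 + 5 = 28
  side 6: 11 + 11 + 5 = 27
This matches the lower bound, so 6 is optimal.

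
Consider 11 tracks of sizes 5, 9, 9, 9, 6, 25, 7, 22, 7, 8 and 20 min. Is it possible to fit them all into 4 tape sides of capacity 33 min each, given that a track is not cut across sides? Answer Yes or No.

A valid assignment using 4 tape sides:
  side 1: 25 + 8 = 33
  side 2: 22 + 9 = 31
  side 3: 20 + 7 + 6 = 33
  side 4: 9 + 9 + 7 + 5 = 30
Every load is within 33 min, so 4 tape sides suffice.

Yes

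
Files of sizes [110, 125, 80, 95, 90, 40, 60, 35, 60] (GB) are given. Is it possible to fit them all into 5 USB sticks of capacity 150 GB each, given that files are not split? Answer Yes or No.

A valid assignment using 5 USB sticks:
  USB stick 1: 125 = 125
  USB stick 2: 110 + 40 = 150
  USB stick 3: 95 + 35 = 130
  USB stick 4: 90 + 60 = 150
  USB stick 5: 80 + 60 = 140
Every load is within 150 GB, so 5 USB sticks suffice.

Yes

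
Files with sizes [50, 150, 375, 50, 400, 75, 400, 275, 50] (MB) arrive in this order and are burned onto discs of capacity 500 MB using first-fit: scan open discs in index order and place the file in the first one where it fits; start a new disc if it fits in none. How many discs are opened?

  50 → disc 1 (new)  [load 50/500]
  150 → disc 1  [load 200/500]
  375 → disc 2 (new)  [load 375/500]
  50 → disc 1  [load 250/500]
  400 → disc 3 (new)  [load 400/500]
  75 → disc 1  [load 325/500]
  400 → disc 4 (new)  [load 400/500]
  275 → disc 5 (new)  [load 275/500]
  50 → disc 1  [load 375/500]
5 discs opened.

5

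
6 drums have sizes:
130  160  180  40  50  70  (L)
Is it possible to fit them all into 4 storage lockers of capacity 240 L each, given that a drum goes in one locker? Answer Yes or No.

A valid assignment using 3 storage lockers:
  locker 1: 180 + 50 = 230
  locker 2: 160 + 70 = 230
  locker 3: 130 + 40 = 170
That uses only 3 ≤ 4, so 4 storage lockers are enough.

Yes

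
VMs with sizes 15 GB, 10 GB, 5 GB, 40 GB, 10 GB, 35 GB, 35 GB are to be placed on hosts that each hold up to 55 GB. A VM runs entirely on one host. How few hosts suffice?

Total = 40 + 35 + 35 + 15 + 10 + 10 + 5 = 150 GB.
Lower bound: ⌈150/55⌉ = 3 hosts.
A packing using 3 hosts:
  host 1: 40 + 15 = 55
  host 2: 35 + 10 + 10 = 55
  host 3: 35 + 5 = 40
This matches the lower bound, so 3 is optimal.

3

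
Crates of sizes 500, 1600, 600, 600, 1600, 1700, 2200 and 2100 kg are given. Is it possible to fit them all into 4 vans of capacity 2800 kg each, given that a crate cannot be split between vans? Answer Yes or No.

No

Total = 10900 kg; ⌈10900/2800⌉ = 4.
5 crates each exceed half the capacity and cannot share a van, forcing at least 5 vans.
At least 5 vans are required, but only 4 are allowed.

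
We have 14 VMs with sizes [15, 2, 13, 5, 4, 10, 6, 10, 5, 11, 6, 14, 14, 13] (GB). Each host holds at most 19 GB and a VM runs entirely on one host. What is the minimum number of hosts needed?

8

Total = 15 + 14 + 14 + 13 + 13 + 11 + 10 + 10 + 6 + 6 + 5 + 5 + 4 + 2 = 128 GB.
Lower bound: ⌈128/19⌉ = 7 hosts.
Also, 8 VMs each exceed 19/2 GB, and no two of those can share a host, so at least 8 hosts are needed.
A packing using 8 hosts:
  host 1: 15 + 4 = 19
  host 2: 14 + 5 = 19
  host 3: 14 + 5 = 19
  host 4: 13 + 6 = 19
  host 5: 13 + 6 = 19
  host 6: 11 + 2 = 13
  host 7: 10 = 10
  host 8: 10 = 10
This matches the lower bound, so 8 is optimal.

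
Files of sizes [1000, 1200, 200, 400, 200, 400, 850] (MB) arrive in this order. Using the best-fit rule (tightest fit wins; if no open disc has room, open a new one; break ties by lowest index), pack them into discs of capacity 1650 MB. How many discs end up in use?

3

  1000 → disc 1 (new)  [load 1000/1650]
  1200 → disc 2 (new)  [load 1200/1650]
  200 → disc 2  [load 1400/1650]
  400 → disc 1  [load 1400/1650]
  200 → disc 1  [load 1600/1650]
  400 → disc 3 (new)  [load 400/1650]
  850 → disc 3  [load 1250/1650]
3 discs opened.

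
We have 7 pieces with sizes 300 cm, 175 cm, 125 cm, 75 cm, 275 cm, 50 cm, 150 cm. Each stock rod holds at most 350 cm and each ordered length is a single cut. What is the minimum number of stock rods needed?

4

Total = 300 + 275 + 175 + 150 + 125 + 75 + 50 = 1150 cm.
Lower bound: ⌈1150/350⌉ = 4 stock rods.
A packing using 4 stock rods:
  stock rod 1: 300 + 50 = 350
  stock rod 2: 275 + 75 = 350
  stock rod 3: 175 + 150 = 325
  stock rod 4: 125 = 125
This matches the lower bound, so 4 is optimal.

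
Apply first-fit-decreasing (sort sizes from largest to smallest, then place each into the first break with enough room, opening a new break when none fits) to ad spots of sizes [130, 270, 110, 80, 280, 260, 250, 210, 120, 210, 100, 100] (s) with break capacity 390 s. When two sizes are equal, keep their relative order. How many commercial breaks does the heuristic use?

Sorted descending: 280, 270, 260, 250, 210, 210, 130, 120, 110, 100, 100, 80.
  280 → break 1 (new)  [load 280/390]
  270 → break 2 (new)  [load 270/390]
  260 → break 3 (new)  [load 260/390]
  250 → break 4 (new)  [load 250/390]
  210 → break 5 (new)  [load 210/390]
  210 → break 6 (new)  [load 210/390]
  130 → break 3  [load 390/390]
  120 → break 2  [load 390/390]
  110 → break 1  [load 390/390]
  100 → break 4  [load 350/390]
  100 → break 5  [load 310/390]
  80 → break 5  [load 390/390]
6 commercial breaks opened.

6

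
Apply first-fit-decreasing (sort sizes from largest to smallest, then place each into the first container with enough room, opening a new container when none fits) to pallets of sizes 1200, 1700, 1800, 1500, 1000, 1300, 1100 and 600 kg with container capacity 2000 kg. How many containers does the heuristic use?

Sorted descending: 1800, 1700, 1500, 1300, 1200, 1100, 1000, 600.
  1800 → container 1 (new)  [load 1800/2000]
  1700 → container 2 (new)  [load 1700/2000]
  1500 → container 3 (new)  [load 1500/2000]
  1300 → container 4 (new)  [load 1300/2000]
  1200 → container 5 (new)  [load 1200/2000]
  1100 → container 6 (new)  [load 1100/2000]
  1000 → container 7 (new)  [load 1000/2000]
  600 → container 4  [load 1900/2000]
7 containers opened.

7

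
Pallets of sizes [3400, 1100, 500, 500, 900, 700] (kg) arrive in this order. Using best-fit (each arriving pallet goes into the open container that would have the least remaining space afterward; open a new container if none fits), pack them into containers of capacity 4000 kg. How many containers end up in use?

  3400 → container 1 (new)  [load 3400/4000]
  1100 → container 2 (new)  [load 1100/4000]
  500 → container 1  [load 3900/4000]
  500 → container 2  [load 1600/4000]
  900 → container 2  [load 2500/4000]
  700 → container 2  [load 3200/4000]
2 containers opened.

2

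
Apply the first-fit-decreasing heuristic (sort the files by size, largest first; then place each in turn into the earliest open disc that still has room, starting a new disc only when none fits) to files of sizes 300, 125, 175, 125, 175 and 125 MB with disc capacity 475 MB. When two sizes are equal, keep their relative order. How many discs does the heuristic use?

Sorted descending: 300, 175, 175, 125, 125, 125.
  300 → disc 1 (new)  [load 300/475]
  175 → disc 1  [load 475/475]
  175 → disc 2 (new)  [load 175/475]
  125 → disc 2  [load 300/475]
  125 → disc 2  [load 425/475]
  125 → disc 3 (new)  [load 125/475]
3 discs opened.

3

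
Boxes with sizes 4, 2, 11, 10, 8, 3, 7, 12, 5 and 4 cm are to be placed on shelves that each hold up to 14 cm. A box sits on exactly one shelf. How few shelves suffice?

5

Total = 12 + 11 + 10 + 8 + 7 + 5 + 4 + 4 + 3 + 2 = 66 cm.
Lower bound: ⌈66/14⌉ = 5 shelves.
A packing using 5 shelves:
  shelf 1: 12 + 2 = 14
  shelf 2: 11 + 3 = 14
  shelf 3: 10 + 4 = 14
  shelf 4: 8 + 5 = 13
  shelf 5: 7 + 4 = 11
This matches the lower bound, so 5 is optimal.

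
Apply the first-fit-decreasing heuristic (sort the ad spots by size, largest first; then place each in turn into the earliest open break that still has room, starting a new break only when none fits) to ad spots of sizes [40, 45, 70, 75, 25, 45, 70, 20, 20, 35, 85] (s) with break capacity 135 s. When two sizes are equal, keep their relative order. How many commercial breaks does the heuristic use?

Sorted descending: 85, 75, 70, 70, 45, 45, 40, 35, 25, 20, 20.
  85 → break 1 (new)  [load 85/135]
  75 → break 2 (new)  [load 75/135]
  70 → break 3 (new)  [load 70/135]
  70 → break 4 (new)  [load 70/135]
  45 → break 1  [load 130/135]
  45 → break 2  [load 120/135]
  40 → break 3  [load 110/135]
  35 → break 4  [load 105/135]
  25 → break 3  [load 135/135]
  20 → break 4  [load 125/135]
  20 → break 5 (new)  [load 20/135]
5 commercial breaks opened.

5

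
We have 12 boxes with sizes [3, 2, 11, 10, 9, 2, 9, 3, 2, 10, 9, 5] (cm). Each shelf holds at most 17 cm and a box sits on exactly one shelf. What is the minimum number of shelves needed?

Total = 11 + 10 + 10 + 9 + 9 + 9 + 5 + 3 + 3 + 2 + 2 + 2 = 75 cm.
Lower bound: ⌈75/17⌉ = 5 shelves.
Also, 6 boxes each exceed 17/2 cm, and no two of those can share a shelf, so at least 6 shelves are needed.
A packing using 6 shelves:
  shelf 1: 11 + 5 = 16
  shelf 2: 10 + 3 + 3 = 16
  shelf 3: 10 + 2 + 2 + 2 = 16
  shelf 4: 9 = 9
  shelf 5: 9 = 9
  shelf 6: 9 = 9
This matches the lower bound, so 6 is optimal.

6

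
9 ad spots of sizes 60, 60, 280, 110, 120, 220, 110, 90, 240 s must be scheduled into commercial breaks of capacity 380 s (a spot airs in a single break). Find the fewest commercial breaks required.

4

Total = 280 + 240 + 220 + 120 + 110 + 110 + 90 + 60 + 60 = 1290 s.
Lower bound: ⌈1290/380⌉ = 4 commercial breaks.
A packing using 4 commercial breaks:
  break 1: 280 + 90 = 370
  break 2: 240 + 120 = 360
  break 3: 220 + 110 = 330
  break 4: 110 + 60 + 60 = 230
This matches the lower bound, so 4 is optimal.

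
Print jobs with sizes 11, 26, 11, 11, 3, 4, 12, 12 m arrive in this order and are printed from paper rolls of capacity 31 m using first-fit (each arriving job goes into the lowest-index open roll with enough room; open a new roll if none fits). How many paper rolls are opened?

4

  11 → roll 1 (new)  [load 11/31]
  26 → roll 2 (new)  [load 26/31]
  11 → roll 1  [load 22/31]
  11 → roll 3 (new)  [load 11/31]
  3 → roll 1  [load 25/31]
  4 → roll 1  [load 29/31]
  12 → roll 3  [load 23/31]
  12 → roll 4 (new)  [load 12/31]
4 paper rolls opened.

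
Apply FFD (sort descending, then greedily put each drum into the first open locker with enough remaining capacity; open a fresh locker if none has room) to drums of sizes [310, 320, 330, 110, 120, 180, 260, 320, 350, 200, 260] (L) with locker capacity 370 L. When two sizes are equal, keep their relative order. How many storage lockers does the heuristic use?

Sorted descending: 350, 330, 320, 320, 310, 260, 260, 200, 180, 120, 110.
  350 → locker 1 (new)  [load 350/370]
  330 → locker 2 (new)  [load 330/370]
  320 → locker 3 (new)  [load 320/370]
  320 → locker 4 (new)  [load 320/370]
  310 → locker 5 (new)  [load 310/370]
  260 → locker 6 (new)  [load 260/370]
  260 → locker 7 (new)  [load 260/370]
  200 → locker 8 (new)  [load 200/370]
  180 → locker 9 (new)  [load 180/370]
  120 → locker 8  [load 320/370]
  110 → locker 6  [load 370/370]
9 storage lockers opened.

9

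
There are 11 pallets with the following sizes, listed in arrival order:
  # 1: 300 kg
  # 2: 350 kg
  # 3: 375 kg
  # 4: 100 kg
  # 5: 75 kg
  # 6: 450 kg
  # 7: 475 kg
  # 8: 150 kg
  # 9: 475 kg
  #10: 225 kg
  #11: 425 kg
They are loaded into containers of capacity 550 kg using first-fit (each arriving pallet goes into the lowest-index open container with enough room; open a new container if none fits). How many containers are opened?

8

  300 → container 1 (new)  [load 300/550]
  350 → container 2 (new)  [load 350/550]
  375 → container 3 (new)  [load 375/550]
  100 → container 1  [load 400/550]
  75 → container 1  [load 475/550]
  450 → container 4 (new)  [load 450/550]
  475 → container 5 (new)  [load 475/550]
  150 → container 2  [load 500/550]
  475 → container 6 (new)  [load 475/550]
  225 → container 7 (new)  [load 225/550]
  425 → container 8 (new)  [load 425/550]
8 containers opened.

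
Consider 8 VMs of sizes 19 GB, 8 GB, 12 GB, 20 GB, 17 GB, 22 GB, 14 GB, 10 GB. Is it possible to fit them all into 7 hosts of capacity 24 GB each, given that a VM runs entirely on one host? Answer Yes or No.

A valid assignment using 6 hosts:
  host 1: 22 = 22
  host 2: 20 = 20
  host 3: 19 = 19
  host 4: 17 = 17
  host 5: 14 + 10 = 24
  host 6: 12 + 8 = 20
That uses only 6 ≤ 7, so 7 hosts are enough.

Yes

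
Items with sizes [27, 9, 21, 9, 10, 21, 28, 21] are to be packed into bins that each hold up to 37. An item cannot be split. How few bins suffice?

Total = 28 + 27 + 21 + 21 + 21 + 10 + 9 + 9 = 146.
Lower bound: ⌈146/37⌉ = 4 bins.
Also, 5 items each exceed 37/2, and no two of those can share a bin, so at least 5 bins are needed.
A packing using 5 bins:
  bin 1: 28 + 9 = 37
  bin 2: 27 + 10 = 37
  bin 3: 21 + 9 = 30
  bin 4: 21 = 21
  bin 5: 21 = 21
This matches the lower bound, so 5 is optimal.

5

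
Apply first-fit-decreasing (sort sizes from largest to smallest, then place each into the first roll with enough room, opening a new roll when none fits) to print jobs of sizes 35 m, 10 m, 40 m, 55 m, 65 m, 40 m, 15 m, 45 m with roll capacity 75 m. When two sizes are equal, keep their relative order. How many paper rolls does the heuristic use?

5

Sorted descending: 65, 55, 45, 40, 40, 35, 15, 10.
  65 → roll 1 (new)  [load 65/75]
  55 → roll 2 (new)  [load 55/75]
  45 → roll 3 (new)  [load 45/75]
  40 → roll 4 (new)  [load 40/75]
  40 → roll 5 (new)  [load 40/75]
  35 → roll 4  [load 75/75]
  15 → roll 2  [load 70/75]
  10 → roll 1  [load 75/75]
5 paper rolls opened.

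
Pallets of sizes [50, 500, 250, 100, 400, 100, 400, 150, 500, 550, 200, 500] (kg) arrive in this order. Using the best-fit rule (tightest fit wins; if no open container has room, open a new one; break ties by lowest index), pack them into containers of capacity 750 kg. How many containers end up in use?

6

  50 → container 1 (new)  [load 50/750]
  500 → container 1  [load 550/750]
  250 → container 2 (new)  [load 250/750]
  100 → container 1  [load 650/750]
  400 → container 2  [load 650/750]
  100 → container 1  [load 750/750]
  400 → container 3 (new)  [load 400/750]
  150 → container 3  [load 550/750]
  500 → container 4 (new)  [load 500/750]
  550 → container 5 (new)  [load 550/750]
  200 → container 3  [load 750/750]
  500 → container 6 (new)  [load 500/750]
6 containers opened.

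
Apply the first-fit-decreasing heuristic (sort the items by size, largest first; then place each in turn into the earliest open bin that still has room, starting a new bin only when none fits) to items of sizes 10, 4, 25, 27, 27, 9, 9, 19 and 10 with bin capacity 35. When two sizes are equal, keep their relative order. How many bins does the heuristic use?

Sorted descending: 27, 27, 25, 19, 10, 10, 9, 9, 4.
  27 → bin 1 (new)  [load 27/35]
  27 → bin 2 (new)  [load 27/35]
  25 → bin 3 (new)  [load 25/35]
  19 → bin 4 (new)  [load 19/35]
  10 → bin 3  [load 35/35]
  10 → bin 4  [load 29/35]
  9 → bin 5 (new)  [load 9/35]
  9 → bin 5  [load 18/35]
  4 → bin 1  [load 31/35]
5 bins opened.

5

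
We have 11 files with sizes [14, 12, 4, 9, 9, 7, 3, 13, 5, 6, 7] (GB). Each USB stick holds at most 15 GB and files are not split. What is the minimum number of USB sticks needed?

7

Total = 14 + 13 + 12 + 9 + 9 + 7 + 7 + 6 + 5 + 4 + 3 = 89 GB.
Lower bound: ⌈89/15⌉ = 6 USB sticks.
A packing using 7 USB sticks:
  USB stick 1: 14 = 14
  USB stick 2: 13 = 13
  USB stick 3: 12 + 3 = 15
  USB stick 4: 9 + 6 = 15
  USB stick 5: 9 + 5 = 14
  USB stick 6: 7 + 7 = 14
  USB stick 7: 4 = 4
No arrangement into 6 USB sticks stays within capacity, so 7 is optimal.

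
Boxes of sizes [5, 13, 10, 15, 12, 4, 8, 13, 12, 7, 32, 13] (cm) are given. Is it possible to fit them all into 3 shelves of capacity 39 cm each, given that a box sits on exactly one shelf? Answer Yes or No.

No

Total = 144 cm; ⌈144/39⌉ = 4.
At least 4 shelves are required, but only 3 are allowed.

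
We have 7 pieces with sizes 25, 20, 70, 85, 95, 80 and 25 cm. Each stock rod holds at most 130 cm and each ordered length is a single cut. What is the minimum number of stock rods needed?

Total = 95 + 85 + 80 + 70 + 25 + 25 + 20 = 400 cm.
Lower bound: ⌈400/130⌉ = 4 stock rods.
A packing using 4 stock rods:
  stock rod 1: 95 + 25 = 120
  stock rod 2: 85 + 25 + 20 = 130
  stock rod 3: 80 = 80
  stock rod 4: 70 = 70
This matches the lower bound, so 4 is optimal.

4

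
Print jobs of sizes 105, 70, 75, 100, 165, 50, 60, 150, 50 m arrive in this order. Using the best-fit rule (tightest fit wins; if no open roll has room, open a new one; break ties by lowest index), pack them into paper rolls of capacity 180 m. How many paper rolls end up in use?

  105 → roll 1 (new)  [load 105/180]
  70 → roll 1  [load 175/180]
  75 → roll 2 (new)  [load 75/180]
  100 → roll 2  [load 175/180]
  165 → roll 3 (new)  [load 165/180]
  50 → roll 4 (new)  [load 50/180]
  60 → roll 4  [load 110/180]
  150 → roll 5 (new)  [load 150/180]
  50 → roll 4  [load 160/180]
5 paper rolls opened.

5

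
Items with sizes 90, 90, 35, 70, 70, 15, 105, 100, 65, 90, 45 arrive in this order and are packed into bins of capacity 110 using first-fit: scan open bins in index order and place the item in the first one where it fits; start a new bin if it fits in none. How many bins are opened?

  90 → bin 1 (new)  [load 90/110]
  90 → bin 2 (new)  [load 90/110]
  35 → bin 3 (new)  [load 35/110]
  70 → bin 3  [load 105/110]
  70 → bin 4 (new)  [load 70/110]
  15 → bin 1  [load 105/110]
  105 → bin 5 (new)  [load 105/110]
  100 → bin 6 (new)  [load 100/110]
  65 → bin 7 (new)  [load 65/110]
  90 → bin 8 (new)  [load 90/110]
  45 → bin 7  [load 110/110]
8 bins opened.

8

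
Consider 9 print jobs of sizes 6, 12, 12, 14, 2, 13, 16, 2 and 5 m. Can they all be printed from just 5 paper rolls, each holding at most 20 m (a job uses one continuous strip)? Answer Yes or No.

Yes

A valid assignment using 5 paper rolls:
  roll 1: 16 + 2 + 2 = 20
  roll 2: 14 + 6 = 20
  roll 3: 13 + 5 = 18
  roll 4: 12 = 12
  roll 5: 12 = 12
Every load is within 20 m, so 5 paper rolls suffice.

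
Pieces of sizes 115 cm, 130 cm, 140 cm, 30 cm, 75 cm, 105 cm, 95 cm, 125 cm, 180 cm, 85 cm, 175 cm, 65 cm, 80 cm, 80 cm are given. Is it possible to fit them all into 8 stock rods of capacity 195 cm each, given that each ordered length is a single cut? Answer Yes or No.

Total = 1480 cm; ⌈1480/195⌉ = 8.
The bound of 8 does not rule out 8, but exhaustive search shows no assignment into 8 stock rods of capacity 195 cm exists — the minimum is 9.

No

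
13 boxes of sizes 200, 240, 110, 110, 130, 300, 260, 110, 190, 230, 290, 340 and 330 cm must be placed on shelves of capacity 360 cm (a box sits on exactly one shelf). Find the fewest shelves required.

Total = 340 + 330 + 300 + 290 + 260 + 240 + 230 + 200 + 190 + 130 + 110 + 110 + 110 = 2840 cm.
Lower bound: ⌈2840/360⌉ = 8 shelves.
Also, 9 boxes each exceed 180 cm, and no two of those can share a shelf, so at least 9 shelves are needed.
A packing using 9 shelves:
  shelf 1: 340 = 340
  shelf 2: 330 = 330
  shelf 3: 300 = 300
  shelf 4: 290 = 290
  shelf 5: 260 = 260
  shelf 6: 240 + 110 = 350
  shelf 7: 230 + 130 = 360
  shelf 8: 200 + 110 = 310
  shelf 9: 190 + 110 = 300
This matches the lower bound, so 9 is optimal.

9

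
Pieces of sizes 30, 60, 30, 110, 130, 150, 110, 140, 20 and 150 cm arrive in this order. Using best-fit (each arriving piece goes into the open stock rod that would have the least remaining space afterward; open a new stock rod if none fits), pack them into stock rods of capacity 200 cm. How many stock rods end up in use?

7

  30 → stock rod 1 (new)  [load 30/200]
  60 → stock rod 1  [load 90/200]
  30 → stock rod 1  [load 120/200]
  110 → stock rod 2 (new)  [load 110/200]
  130 → stock rod 3 (new)  [load 130/200]
  150 → stock rod 4 (new)  [load 150/200]
  110 → stock rod 5 (new)  [load 110/200]
  140 → stock rod 6 (new)  [load 140/200]
  20 → stock rod 4  [load 170/200]
  150 → stock rod 7 (new)  [load 150/200]
7 stock rods opened.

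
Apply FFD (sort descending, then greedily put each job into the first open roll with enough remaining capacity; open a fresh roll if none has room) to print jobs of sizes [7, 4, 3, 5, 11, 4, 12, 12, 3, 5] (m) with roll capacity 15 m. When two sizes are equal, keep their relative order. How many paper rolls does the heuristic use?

Sorted descending: 12, 12, 11, 7, 5, 5, 4, 4, 3, 3.
  12 → roll 1 (new)  [load 12/15]
  12 → roll 2 (new)  [load 12/15]
  11 → roll 3 (new)  [load 11/15]
  7 → roll 4 (new)  [load 7/15]
  5 → roll 4  [load 12/15]
  5 → roll 5 (new)  [load 5/15]
  4 → roll 3  [load 15/15]
  4 → roll 5  [load 9/15]
  3 → roll 1  [load 15/15]
  3 → roll 2  [load 15/15]
5 paper rolls opened.

5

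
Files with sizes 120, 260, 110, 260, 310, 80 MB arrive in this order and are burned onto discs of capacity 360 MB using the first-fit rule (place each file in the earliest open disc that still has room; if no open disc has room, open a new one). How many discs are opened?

  120 → disc 1 (new)  [load 120/360]
  260 → disc 2 (new)  [load 260/360]
  110 → disc 1  [load 230/360]
  260 → disc 3 (new)  [load 260/360]
  310 → disc 4 (new)  [load 310/360]
  80 → disc 1  [load 310/360]
4 discs opened.

4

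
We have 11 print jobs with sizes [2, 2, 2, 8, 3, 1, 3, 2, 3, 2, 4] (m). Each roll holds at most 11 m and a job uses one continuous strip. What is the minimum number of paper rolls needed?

Total = 8 + 4 + 3 + 3 + 3 + 2 + 2 + 2 + 2 + 2 + 1 = 32 m.
Lower bound: ⌈32/11⌉ = 3 paper rolls.
A packing using 3 paper rolls:
  roll 1: 8 + 3 = 11
  roll 2: 4 + 3 + 3 + 1 = 11
  roll 3: 2 + 2 + 2 + 2 + 2 = 10
This matches the lower bound, so 3 is optimal.

3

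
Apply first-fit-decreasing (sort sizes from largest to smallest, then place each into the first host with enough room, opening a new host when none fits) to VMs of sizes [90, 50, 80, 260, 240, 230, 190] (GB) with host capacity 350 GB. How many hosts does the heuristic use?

4

Sorted descending: 260, 240, 230, 190, 90, 80, 50.
  260 → host 1 (new)  [load 260/350]
  240 → host 2 (new)  [load 240/350]
  230 → host 3 (new)  [load 230/350]
  190 → host 4 (new)  [load 190/350]
  90 → host 1  [load 350/350]
  80 → host 2  [load 320/350]
  50 → host 3  [load 280/350]
4 hosts opened.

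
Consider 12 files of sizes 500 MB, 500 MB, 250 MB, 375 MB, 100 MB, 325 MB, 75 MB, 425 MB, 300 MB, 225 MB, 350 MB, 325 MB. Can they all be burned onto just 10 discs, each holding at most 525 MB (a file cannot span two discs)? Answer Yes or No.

Yes

A valid assignment using 9 discs:
  disc 1: 500 = 500
  disc 2: 500 = 500
  disc 3: 425 + 100 = 525
  disc 4: 375 + 75 = 450
  disc 5: 350 = 350
  disc 6: 325 = 325
  disc 7: 325 = 325
  disc 8: 300 + 225 = 525
  disc 9: 250 = 250
That uses only 9 ≤ 10, so 10 discs are enough.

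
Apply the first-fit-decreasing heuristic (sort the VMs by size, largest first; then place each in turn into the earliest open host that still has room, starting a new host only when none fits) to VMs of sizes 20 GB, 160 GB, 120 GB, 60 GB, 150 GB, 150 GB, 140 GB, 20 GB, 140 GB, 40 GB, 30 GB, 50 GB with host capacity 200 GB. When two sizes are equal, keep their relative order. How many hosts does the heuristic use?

Sorted descending: 160, 150, 150, 140, 140, 120, 60, 50, 40, 30, 20, 20.
  160 → host 1 (new)  [load 160/200]
  150 → host 2 (new)  [load 150/200]
  150 → host 3 (new)  [load 150/200]
  140 → host 4 (new)  [load 140/200]
  140 → host 5 (new)  [load 140/200]
  120 → host 6 (new)  [load 120/200]
  60 → host 4  [load 200/200]
  50 → host 2  [load 200/200]
  40 → host 1  [load 200/200]
  30 → host 3  [load 180/200]
  20 → host 3  [load 200/200]
  20 → host 5  [load 160/200]
6 hosts opened.

6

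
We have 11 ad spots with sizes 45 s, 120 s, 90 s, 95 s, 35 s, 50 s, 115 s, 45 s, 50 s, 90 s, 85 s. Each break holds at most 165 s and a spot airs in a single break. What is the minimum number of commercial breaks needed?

6

Total = 120 + 115 + 95 + 90 + 90 + 85 + 50 + 50 + 45 + 45 + 35 = 820 s.
Lower bound: ⌈820/165⌉ = 5 commercial breaks.
Also, 6 ad spots each exceed 165/2 s, and no two of those can share a break, so at least 6 commercial breaks are needed.
A packing using 6 commercial breaks:
  break 1: 120 + 45 = 165
  break 2: 115 + 50 = 165
  break 3: 95 + 50 = 145
  break 4: 90 + 45 = 135
  break 5: 90 + 35 = 125
  break 6: 85 = 85
This matches the lower bound, so 6 is optimal.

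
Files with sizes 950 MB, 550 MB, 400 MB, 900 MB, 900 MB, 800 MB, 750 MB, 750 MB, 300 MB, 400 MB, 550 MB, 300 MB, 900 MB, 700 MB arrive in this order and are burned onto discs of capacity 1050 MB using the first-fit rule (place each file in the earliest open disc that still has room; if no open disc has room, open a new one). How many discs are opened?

10

  950 → disc 1 (new)  [load 950/1050]
  550 → disc 2 (new)  [load 550/1050]
  400 → disc 2  [load 950/1050]
  900 → disc 3 (new)  [load 900/1050]
  900 → disc 4 (new)  [load 900/1050]
  800 → disc 5 (new)  [load 800/1050]
  750 → disc 6 (new)  [load 750/1050]
  750 → disc 7 (new)  [load 750/1050]
  300 → disc 6  [load 1050/1050]
  400 → disc 8 (new)  [load 400/1050]
  550 → disc 8  [load 950/1050]
  300 → disc 7  [load 1050/1050]
  900 → disc 9 (new)  [load 900/1050]
  700 → disc 10 (new)  [load 700/1050]
10 discs opened.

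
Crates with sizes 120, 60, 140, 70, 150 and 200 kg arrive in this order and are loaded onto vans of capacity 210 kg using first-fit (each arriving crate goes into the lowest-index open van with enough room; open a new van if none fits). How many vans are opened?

  120 → van 1 (new)  [load 120/210]
  60 → van 1  [load 180/210]
  140 → van 2 (new)  [load 140/210]
  70 → van 2  [load 210/210]
  150 → van 3 (new)  [load 150/210]
  200 → van 4 (new)  [load 200/210]
4 vans opened.

4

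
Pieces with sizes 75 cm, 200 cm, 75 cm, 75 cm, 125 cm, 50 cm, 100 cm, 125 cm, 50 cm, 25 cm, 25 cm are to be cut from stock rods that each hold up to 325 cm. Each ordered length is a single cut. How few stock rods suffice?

Total = 200 + 125 + 125 + 100 + 75 + 75 + 75 + 50 + 50 + 25 + 25 = 925 cm.
Lower bound: ⌈925/325⌉ = 3 stock rods.
A packing using 3 stock rods:
  stock rod 1: 200 + 125 = 325
  stock rod 2: 125 + 100 + 75 + 25 = 325
  stock rod 3: 75 + 75 + 50 + 50 + 25 = 275
This matches the lower bound, so 3 is optimal.

3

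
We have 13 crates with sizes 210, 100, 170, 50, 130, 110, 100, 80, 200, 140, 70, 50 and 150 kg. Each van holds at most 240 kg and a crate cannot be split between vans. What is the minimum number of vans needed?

Total = 210 + 200 + 170 + 150 + 140 + 130 + 110 + 100 + 100 + 80 + 70 + 50 + 50 = 1560 kg.
Lower bound: ⌈1560/240⌉ = 7 vans.
A packing using 7 vans:
  van 1: 210 = 210
  van 2: 200 = 200
  van 3: 170 + 70 = 240
  van 4: 150 + 80 = 230
  van 5: 140 + 100 = 240
  van 6: 130 + 110 = 240
  van 7: 100 + 50 + 50 = 200
This matches the lower bound, so 7 is optimal.

7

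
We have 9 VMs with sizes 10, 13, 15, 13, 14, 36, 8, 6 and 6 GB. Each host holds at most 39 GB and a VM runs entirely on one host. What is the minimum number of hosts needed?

4

Total = 36 + 15 + 14 + 13 + 13 + 10 + 8 + 6 + 6 = 121 GB.
Lower bound: ⌈121/39⌉ = 4 hosts.
A packing using 4 hosts:
  host 1: 36 = 36
  host 2: 15 + 14 + 10 = 39
  host 3: 13 + 13 + 8 = 34
  host 4: 6 + 6 = 12
This matches the lower bound, so 4 is optimal.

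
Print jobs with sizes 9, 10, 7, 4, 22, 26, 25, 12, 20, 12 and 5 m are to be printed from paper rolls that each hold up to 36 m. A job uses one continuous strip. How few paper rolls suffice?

Total = 26 + 25 + 22 + 20 + 12 + 12 + 10 + 9 + 7 + 5 + 4 = 152 m.
Lower bound: ⌈152/36⌉ = 5 paper rolls.
A packing using 5 paper rolls:
  roll 1: 26 + 10 = 36
  roll 2: 25 + 9 = 34
  roll 3: 22 + 12 = 34
  roll 4: 20 + 12 + 4 = 36
  roll 5: 7 + 5 = 12
This matches the lower bound, so 5 is optimal.

5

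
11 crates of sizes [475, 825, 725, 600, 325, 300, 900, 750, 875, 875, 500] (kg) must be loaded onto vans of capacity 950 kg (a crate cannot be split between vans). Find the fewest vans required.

9

Total = 900 + 875 + 875 + 825 + 750 + 725 + 600 + 500 + 475 + 325 + 300 = 7150 kg.
Lower bound: ⌈7150/950⌉ = 8 vans.
A packing using 9 vans:
  van 1: 900 = 900
  van 2: 875 = 875
  van 3: 875 = 875
  van 4: 825 = 825
  van 5: 750 = 750
  van 6: 725 = 725
  van 7: 600 + 325 = 925
  van 8: 500 + 300 = 800
  van 9: 475 = 475
No arrangement into 8 vans stays within capacity, so 9 is optimal.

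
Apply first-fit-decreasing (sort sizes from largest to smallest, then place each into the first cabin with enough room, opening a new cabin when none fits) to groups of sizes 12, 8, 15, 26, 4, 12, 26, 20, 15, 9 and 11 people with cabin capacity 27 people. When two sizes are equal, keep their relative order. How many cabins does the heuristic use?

7

Sorted descending: 26, 26, 20, 15, 15, 12, 12, 11, 9, 8, 4.
  26 → cabin 1 (new)  [load 26/27]
  26 → cabin 2 (new)  [load 26/27]
  20 → cabin 3 (new)  [load 20/27]
  15 → cabin 4 (new)  [load 15/27]
  15 → cabin 5 (new)  [load 15/27]
  12 → cabin 4  [load 27/27]
  12 → cabin 5  [load 27/27]
  11 → cabin 6 (new)  [load 11/27]
  9 → cabin 6  [load 20/27]
  8 → cabin 7 (new)  [load 8/27]
  4 → cabin 3  [load 24/27]
7 cabins opened.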